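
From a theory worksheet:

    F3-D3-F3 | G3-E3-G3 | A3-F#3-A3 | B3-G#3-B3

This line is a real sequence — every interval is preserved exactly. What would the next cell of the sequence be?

C#4 A#3 C#4

Unit = 3 notes; the statements start on F3, G3, A3, B3, moving up a 2nd each time.
From C#4 the exact shape gives C#4 A#3 C#4.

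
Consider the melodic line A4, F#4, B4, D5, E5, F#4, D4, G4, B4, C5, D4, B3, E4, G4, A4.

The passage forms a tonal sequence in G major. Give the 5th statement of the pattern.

With a 5-note motive the entries are A4, F#4, D4, each down a 3rd from the previous.
Continuing the starts: B3 → G3.
From G3 the diatonic shape gives G3 E3 A3 C4 D4.

G3 E3 A3 C4 D4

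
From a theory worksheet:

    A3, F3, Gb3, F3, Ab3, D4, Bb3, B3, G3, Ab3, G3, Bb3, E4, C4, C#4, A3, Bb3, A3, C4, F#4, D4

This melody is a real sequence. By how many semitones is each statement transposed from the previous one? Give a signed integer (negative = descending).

2

Unit = 7 notes; the statements start on A3, B3, C#4, moving up a 2nd each time.
Counting half-steps from A3 to B3: 2.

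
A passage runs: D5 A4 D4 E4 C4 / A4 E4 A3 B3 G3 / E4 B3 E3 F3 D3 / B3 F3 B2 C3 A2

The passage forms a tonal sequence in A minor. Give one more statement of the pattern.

With a 5-note motive the entries are D5, A4, E4, B3, each down a 4th from the previous.
Statement 5 starts on F3 and keeps the same diatonic contour: F3 C3 F2 G2 E2.

F3 C3 F2 G2 E2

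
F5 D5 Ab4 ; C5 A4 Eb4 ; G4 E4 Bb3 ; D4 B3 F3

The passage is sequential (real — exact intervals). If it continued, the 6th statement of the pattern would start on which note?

Unit = 3 notes; the statements start on F5, C5, G4, D4, moving down a 4th each time.
Continuing: A3 → E3. Statement 6 starts on E3.

E3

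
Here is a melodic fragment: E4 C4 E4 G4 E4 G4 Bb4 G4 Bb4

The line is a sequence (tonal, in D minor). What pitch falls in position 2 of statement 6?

With 3-note cells, note 2 of each statement runs C4, E4, G4.
Extending up a 3rd: Bb4 → D5 → F5.

F5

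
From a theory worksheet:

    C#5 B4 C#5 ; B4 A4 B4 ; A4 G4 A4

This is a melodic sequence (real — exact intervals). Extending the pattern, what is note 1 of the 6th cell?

Eb4

The unit is 3 notes. Position-1 pitches of the 3 shown cells: C#5, B4, A4.
Carrying that down a 2nd forward: G4 → F4 → Eb4.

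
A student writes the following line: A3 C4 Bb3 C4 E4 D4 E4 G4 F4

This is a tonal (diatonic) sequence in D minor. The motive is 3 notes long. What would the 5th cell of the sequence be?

Taking 3-note groups, the heads are A3, C4, E4: the pattern moves up a 3rd.
Continuing the starts: G4 → Bb4.
So cell 5 is Bb4 D5 C5.

Bb4 D5 C5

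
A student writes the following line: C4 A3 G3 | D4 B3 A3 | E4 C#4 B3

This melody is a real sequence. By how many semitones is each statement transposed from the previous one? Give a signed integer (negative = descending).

2

The 3-note cells begin on C4, D4, E4 — each up a 2nd from the last.
C4 to D4 spans +2 semitones.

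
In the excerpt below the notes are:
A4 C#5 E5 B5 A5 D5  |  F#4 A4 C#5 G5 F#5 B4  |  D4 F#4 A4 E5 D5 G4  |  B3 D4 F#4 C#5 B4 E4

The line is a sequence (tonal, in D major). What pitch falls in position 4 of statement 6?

With 6-note cells, note 4 of each statement runs B5, G5, E5, C#5.
Extending down a 3rd: A4 → F#4.

F#4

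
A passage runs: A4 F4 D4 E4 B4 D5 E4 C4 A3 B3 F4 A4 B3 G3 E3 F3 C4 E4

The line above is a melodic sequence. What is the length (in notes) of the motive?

6

Try groups of 6 (3 cells in 18 notes):
A4 F4 D4 E4 B4 D5 | E4 C4 A3 B3 F4 A4 | B3 G3 E3 F3 C4 E4
Each cell is the previous one down a 4th — so the unit is 6 notes.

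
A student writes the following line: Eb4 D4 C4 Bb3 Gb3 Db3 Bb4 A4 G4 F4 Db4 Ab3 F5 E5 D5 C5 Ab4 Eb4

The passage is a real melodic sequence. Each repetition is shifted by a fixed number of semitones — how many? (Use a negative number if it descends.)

7

With a 6-note motive the entries are Eb4, Bb4, F5, each up a 5th from the previous.
Eb4 to Bb4 spans +7 semitones.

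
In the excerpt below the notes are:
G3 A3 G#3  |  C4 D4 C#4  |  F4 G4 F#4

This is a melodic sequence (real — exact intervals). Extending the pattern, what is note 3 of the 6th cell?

The unit is 3 notes. Position-3 pitches of the 3 shown cells: G#3, C#4, F#4.
Extending up a 4th: B4 → E5 → A5.

A5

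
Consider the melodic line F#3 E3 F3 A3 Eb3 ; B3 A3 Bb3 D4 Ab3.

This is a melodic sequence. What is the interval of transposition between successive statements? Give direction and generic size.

up a 4th

Unit = 5 notes; the statements start on F#3, B3, moving up a 4th each time.
From F#3 to B3: up a 4th.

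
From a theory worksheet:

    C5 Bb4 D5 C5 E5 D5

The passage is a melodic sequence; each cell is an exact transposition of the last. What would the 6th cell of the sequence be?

A#5 G#5

With a 2-note motive the entries are C5, D5, E5, each up a 2nd from the previous.
Extending up a 2nd: F#5 → G#5 → A#5.
From A#5 the exact shape gives A#5 G#5.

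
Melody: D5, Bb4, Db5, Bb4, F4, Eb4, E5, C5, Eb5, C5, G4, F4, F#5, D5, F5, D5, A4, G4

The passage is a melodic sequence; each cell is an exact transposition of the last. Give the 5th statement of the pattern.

A#5 F#5 A5 F#5 C#5 B4

The 6-note cells begin on D5, E5, F#5 — each up a 2nd from the last.
Continuing the starts: G#5 → A#5.
So cell 5 is A#5 F#5 A5 F#5 C#5 B4.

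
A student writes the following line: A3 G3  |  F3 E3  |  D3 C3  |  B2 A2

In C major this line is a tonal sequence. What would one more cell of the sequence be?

Unit = 2 notes; the statements start on A3, F3, D3, B2, moving down a 3rd each time.
Statement 5 starts on G2 and keeps the same diatonic contour: G2 F2.

G2 F2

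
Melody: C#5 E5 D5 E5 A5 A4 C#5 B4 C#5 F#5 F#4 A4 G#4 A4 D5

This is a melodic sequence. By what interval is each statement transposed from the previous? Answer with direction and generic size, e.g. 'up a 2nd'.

down a 3rd

Taking 5-note groups, the heads are C#5, A4, F#4: the pattern moves down a 3rd.
From C#5 to A4: down a 3rd.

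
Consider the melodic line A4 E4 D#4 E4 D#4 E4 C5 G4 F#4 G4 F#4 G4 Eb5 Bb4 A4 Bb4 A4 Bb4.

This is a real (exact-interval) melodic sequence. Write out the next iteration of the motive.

Taking 6-note groups, the heads are A4, C5, Eb5: the pattern moves up a 3rd.
So cell 4 is Gb5 Db5 C5 Db5 C5 Db5.

Gb5 Db5 C5 Db5 C5 Db5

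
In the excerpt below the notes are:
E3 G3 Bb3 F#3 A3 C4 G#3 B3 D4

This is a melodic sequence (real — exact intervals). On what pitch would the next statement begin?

A#3

Taking 3-note groups, the heads are E3, F#3, G#3: the pattern moves up a 2nd.
One more step up a 2nd gives A#3.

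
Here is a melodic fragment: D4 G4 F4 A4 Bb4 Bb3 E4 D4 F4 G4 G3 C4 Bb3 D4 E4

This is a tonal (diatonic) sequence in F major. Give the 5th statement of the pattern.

The 5-note cells begin on D4, Bb3, G3 — each down a 3rd from the last.
Extending down a 3rd: E3 → C3.
So cell 5 is C3 F3 E3 G3 A3.

C3 F3 E3 G3 A3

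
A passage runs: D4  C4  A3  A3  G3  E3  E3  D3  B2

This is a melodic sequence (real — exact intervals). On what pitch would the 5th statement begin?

F#2

Taking 3-note groups, the heads are D4, A3, E3: the pattern moves down a 4th.
Extending the heads down a 4th: B2 → F#2.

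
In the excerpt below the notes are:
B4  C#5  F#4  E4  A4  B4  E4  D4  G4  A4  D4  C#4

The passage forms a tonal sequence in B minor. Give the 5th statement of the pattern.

Unit = 4 notes; the statements start on B4, A4, G4, moving down a 2nd each time.
Continuing the starts: F#4 → E4.
So cell 5 is E4 F#4 B3 A3.

E4 F#4 B3 A3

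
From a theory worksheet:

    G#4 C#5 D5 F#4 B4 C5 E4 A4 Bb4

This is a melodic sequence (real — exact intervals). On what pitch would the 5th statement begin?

Unit = 3 notes; the statements start on G#4, F#4, E4, moving down a 2nd each time.
Extending the heads down a 2nd: D4 → C4.

C4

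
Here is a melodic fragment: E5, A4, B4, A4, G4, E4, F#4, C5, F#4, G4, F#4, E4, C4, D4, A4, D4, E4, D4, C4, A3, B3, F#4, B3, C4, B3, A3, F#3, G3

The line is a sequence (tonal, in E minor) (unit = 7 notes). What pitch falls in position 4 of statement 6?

E3

With 7-note cells, note 4 of each statement runs A4, F#4, D4, B3.
Carrying that down a 3rd forward: G3 → E3.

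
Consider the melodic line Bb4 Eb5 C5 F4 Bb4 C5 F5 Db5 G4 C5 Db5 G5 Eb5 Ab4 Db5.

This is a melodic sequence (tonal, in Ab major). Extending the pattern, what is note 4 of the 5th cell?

C5

The unit is 5 notes. Position-4 pitches of the 3 shown cells: F4, G4, Ab4.
Each moves up a 2nd. Continuing: Bb4 → C5.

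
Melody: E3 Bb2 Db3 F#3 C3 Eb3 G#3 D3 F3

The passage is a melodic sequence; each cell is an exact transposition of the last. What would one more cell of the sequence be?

A#3 E3 G3

With a 3-note motive the entries are E3, F#3, G#3, each up a 2nd from the previous.
From A#3 the exact shape gives A#3 E3 G3.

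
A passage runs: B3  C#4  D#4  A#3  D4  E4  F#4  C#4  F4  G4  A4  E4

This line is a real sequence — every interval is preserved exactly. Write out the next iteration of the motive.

Ab4 Bb4 C5 G4

Taking 4-note groups, the heads are B3, D4, F4: the pattern moves up a 3rd.
From Ab4 the exact shape gives Ab4 Bb4 C5 G4.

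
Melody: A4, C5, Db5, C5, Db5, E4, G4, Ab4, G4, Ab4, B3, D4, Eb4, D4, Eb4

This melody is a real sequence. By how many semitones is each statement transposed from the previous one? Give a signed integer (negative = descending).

The 5-note cells begin on A4, E4, B3 — each down a 4th from the last.
A4 to E4 spans -5 semitones.

-5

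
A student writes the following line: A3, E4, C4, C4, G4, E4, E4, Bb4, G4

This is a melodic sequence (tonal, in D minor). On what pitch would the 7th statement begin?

The 3-note cells begin on A3, C4, E4 — each up a 3rd from the last.
Continuing: G4 → Bb4 → D5 → F5. Statement 7 starts on F5.

F5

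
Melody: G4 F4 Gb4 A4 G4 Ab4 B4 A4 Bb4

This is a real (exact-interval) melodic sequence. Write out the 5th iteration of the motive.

Unit = 3 notes; the statements start on G4, A4, B4, moving up a 2nd each time.
Carrying on: C#5 → D#5.
From D#5 the exact shape gives D#5 C#5 D5.

D#5 C#5 D5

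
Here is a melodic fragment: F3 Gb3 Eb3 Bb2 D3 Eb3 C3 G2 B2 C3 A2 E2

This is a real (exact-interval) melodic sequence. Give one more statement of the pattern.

G#2 A2 F#2 C#2

With a 4-note motive the entries are F3, D3, B2, each down a 3rd from the previous.
So cell 4 is G#2 A2 F#2 C#2.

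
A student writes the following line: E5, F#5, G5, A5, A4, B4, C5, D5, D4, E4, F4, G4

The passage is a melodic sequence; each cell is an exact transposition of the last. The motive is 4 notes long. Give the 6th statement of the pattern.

Unit = 4 notes; the statements start on E5, A4, D4, moving down a 5th each time.
Extending down a 5th: G3 → C3 → F2.
So cell 6 is F2 G2 Ab2 Bb2.

F2 G2 Ab2 Bb2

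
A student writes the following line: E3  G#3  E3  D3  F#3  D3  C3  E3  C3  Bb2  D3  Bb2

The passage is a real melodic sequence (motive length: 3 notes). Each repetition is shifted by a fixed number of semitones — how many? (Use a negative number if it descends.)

-2

With a 3-note motive the entries are E3, D3, C3, Bb2, each down a 2nd from the previous.
Counting half-steps from E3 to D3: -2.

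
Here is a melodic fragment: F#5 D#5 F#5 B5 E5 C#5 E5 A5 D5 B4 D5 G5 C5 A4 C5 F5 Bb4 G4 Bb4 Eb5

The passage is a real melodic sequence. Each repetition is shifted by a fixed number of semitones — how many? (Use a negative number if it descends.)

-2

With a 4-note motive the entries are F#5, E5, D5, C5, Bb4, each down a 2nd from the previous.
F#5→E5 is 76 − 78 = -2 semitones.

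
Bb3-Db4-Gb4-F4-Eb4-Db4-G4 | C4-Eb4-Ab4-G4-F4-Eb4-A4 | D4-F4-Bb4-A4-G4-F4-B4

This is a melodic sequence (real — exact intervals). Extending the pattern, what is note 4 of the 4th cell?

B4

With 7-note cells, note 4 of each statement runs F4, G4, A4.
Each moves up a 2nd; the next is B4.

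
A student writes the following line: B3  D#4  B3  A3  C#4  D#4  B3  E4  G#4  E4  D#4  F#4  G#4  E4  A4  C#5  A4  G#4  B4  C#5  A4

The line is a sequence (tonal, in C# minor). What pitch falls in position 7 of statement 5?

G#5

The unit is 7 notes. Position-7 pitches of the 3 shown cells: B3, E4, A4.
Each moves up a 4th. Continuing: D#5 → G#5.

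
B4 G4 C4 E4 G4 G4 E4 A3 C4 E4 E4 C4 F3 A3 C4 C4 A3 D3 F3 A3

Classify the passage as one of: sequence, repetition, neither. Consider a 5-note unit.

Each 5-note cell is the previous one transposed down a 3rd.

sequence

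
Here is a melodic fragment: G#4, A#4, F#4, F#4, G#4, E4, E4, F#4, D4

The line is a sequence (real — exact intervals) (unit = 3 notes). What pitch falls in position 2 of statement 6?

With 3-note cells, note 2 of each statement runs A#4, G#4, F#4.
Extending down a 2nd: E4 → D4 → C4.

C4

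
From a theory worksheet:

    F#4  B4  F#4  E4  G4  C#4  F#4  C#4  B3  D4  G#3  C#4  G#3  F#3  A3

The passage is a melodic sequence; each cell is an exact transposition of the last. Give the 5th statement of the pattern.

A#2 D#3 A#2 G#2 B2

Taking 5-note groups, the heads are F#4, C#4, G#3: the pattern moves down a 4th.
Continuing the starts: D#3 → A#2.
So cell 5 is A#2 D#3 A#2 G#2 B2.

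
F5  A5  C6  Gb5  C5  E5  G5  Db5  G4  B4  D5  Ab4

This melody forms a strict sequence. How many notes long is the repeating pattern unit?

12 notes total. Splitting into 3 groups of 4:
F5 A5 C6 Gb5 | C5 E5 G5 Db5 | G4 B4 D5 Ab4
Each cell is the previous one down a 4th — so the unit is 4 notes.

4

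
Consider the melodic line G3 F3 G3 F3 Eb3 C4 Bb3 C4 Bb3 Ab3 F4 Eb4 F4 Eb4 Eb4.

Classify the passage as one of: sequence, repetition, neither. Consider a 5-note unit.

Note 5 of cell 3 is Eb4; if this were a sequence it would be Db4. No unit length gives a consistent transposition pattern.

neither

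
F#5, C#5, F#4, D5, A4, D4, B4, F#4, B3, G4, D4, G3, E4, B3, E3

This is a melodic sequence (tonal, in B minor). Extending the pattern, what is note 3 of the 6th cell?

C#3

With 3-note cells, note 3 of each statement runs F#4, D4, B3, G3, E3.
One more down a 3rd gives C#3.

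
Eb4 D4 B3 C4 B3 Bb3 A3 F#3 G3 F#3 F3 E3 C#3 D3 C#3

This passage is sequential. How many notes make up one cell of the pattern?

5

15 notes total. Splitting into 3 groups of 5:
Eb4 D4 B3 C4 B3 | Bb3 A3 F#3 G3 F#3 | F3 E3 C#3 D3 C#3
Every group is a transposition down a 4th of the one before; no shorter unit works.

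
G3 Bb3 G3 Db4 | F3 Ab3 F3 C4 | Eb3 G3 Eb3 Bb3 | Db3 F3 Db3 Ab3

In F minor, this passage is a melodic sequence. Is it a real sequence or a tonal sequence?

tonal

Every note is diatonic to F minor.
Cell 1 has +6 semitones from note 3 to 4, but cell 2 has +7 — the interval quality changes while the contour stays the same, which is the hallmark of a tonal sequence.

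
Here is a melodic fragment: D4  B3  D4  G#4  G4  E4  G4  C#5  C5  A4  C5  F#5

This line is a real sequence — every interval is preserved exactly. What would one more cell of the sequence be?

F5 D5 F5 B5

With a 4-note motive the entries are D4, G4, C5, each up a 4th from the previous.
So cell 4 is F5 D5 F5 B5.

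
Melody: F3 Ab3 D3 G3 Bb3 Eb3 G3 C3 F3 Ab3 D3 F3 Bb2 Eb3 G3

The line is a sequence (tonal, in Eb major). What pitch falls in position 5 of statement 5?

Eb3

With 5-note cells, note 5 of each statement runs Bb3, Ab3, G3.
Extending down a 2nd: F3 → Eb3.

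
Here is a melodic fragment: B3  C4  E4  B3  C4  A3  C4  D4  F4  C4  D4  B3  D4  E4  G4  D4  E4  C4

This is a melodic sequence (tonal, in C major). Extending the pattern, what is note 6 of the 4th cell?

The unit is 6 notes. Position-6 pitches of the 3 shown cells: A3, B3, C4.
Each moves up a 2nd; the next is D4.

D4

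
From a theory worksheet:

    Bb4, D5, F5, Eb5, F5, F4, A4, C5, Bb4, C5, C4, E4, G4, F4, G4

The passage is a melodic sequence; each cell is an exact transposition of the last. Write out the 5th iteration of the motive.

Unit = 5 notes; the statements start on Bb4, F4, C4, moving down a 4th each time.
Carrying on: G3 → D3.
So cell 5 is D3 F#3 A3 G3 A3.

D3 F#3 A3 G3 A3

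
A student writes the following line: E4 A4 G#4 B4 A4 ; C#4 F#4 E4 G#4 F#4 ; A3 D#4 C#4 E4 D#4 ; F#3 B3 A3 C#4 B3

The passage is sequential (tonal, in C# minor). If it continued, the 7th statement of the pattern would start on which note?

Unit = 5 notes; the statements start on E4, C#4, A3, F#3, moving down a 3rd each time.
Continuing: D#3 → B2 → G#2. Statement 7 starts on G#2.

G#2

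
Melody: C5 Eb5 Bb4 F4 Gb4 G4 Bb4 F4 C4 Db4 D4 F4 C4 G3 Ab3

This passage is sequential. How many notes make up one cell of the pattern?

There are 15 notes; a 5-note unit gives 3 cells:
C5 Eb5 Bb4 F4 Gb4 | G4 Bb4 F4 C4 Db4 | D4 F4 C4 G3 Ab3
That's a consistent down a 4th shift per cell, and no other grouping gives one.

5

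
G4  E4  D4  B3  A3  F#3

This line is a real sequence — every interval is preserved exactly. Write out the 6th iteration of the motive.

F#2 D#2

Unit = 2 notes; the statements start on G4, D4, A3, moving down a 4th each time.
Continuing the starts: E3 → B2 → F#2.
Statement 6 starts on F#2 and keeps the same exact contour: F#2 D#2.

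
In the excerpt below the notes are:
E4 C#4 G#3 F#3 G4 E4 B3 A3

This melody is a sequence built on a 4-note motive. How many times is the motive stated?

8 notes in groups of 4 gives 8/4 = 2 statements.
Starts: E4, G4 — each up a 3rd.

2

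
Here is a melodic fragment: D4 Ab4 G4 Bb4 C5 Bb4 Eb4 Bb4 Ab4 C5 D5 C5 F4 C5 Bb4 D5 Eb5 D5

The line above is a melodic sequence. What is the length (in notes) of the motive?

6

18 notes total. Splitting into 3 groups of 6:
D4 Ab4 G4 Bb4 C5 Bb4 | Eb4 Bb4 Ab4 C5 D5 C5 | F4 C5 Bb4 D5 Eb5 D5
Every group is a transposition up a 2nd of the one before; no shorter unit works.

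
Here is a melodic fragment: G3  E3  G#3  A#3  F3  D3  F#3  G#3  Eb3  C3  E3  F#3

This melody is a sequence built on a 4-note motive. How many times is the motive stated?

12 notes in groups of 4 gives 12/4 = 3 statements.
Starts: G3, F3, Eb3 — each down a 2nd.

3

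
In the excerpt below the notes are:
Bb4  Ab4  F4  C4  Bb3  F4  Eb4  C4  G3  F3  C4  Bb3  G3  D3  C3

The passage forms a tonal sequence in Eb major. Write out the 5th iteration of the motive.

Taking 5-note groups, the heads are Bb4, F4, C4: the pattern moves down a 4th.
Continuing the starts: G3 → D3.
So cell 5 is D3 C3 Ab2 Eb2 D2.

D3 C3 Ab2 Eb2 D2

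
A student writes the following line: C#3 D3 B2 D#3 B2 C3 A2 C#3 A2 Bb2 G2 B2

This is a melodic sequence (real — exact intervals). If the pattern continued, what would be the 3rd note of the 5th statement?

Eb2

Grouping in 4s, the 3rd note of each cell is B2, A2, G2.
Extending down a 2nd: F2 → Eb2.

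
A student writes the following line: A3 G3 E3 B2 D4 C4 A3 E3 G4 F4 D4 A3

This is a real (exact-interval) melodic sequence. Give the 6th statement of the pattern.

With a 4-note motive the entries are A3, D4, G4, each up a 4th from the previous.
Extending up a 4th: C5 → F5 → Bb5.
So cell 6 is Bb5 Ab5 F5 C5.

Bb5 Ab5 F5 C5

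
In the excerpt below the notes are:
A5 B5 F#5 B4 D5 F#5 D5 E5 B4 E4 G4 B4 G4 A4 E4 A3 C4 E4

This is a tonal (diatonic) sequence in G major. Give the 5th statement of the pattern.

F#3 G3 D3 G2 B2 D3

Taking 6-note groups, the heads are A5, D5, G4: the pattern moves down a 5th.
Carrying on: C4 → F#3.
Statement 5 starts on F#3 and keeps the same diatonic contour: F#3 G3 D3 G2 B2 D3.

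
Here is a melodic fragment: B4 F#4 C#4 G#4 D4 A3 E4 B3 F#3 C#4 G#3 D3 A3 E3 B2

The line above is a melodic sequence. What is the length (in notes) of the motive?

There are 15 notes; a 3-note unit gives 5 cells:
B4 F#4 C#4 | G#4 D4 A3 | E4 B3 F#3 | C#4 G#3 D3 | A3 E3 B2
Each cell is the previous one down a 3rd — so the unit is 3 notes.

3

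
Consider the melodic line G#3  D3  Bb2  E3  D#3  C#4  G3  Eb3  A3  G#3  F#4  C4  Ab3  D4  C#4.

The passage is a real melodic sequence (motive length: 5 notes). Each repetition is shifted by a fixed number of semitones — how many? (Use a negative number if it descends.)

5

Taking 5-note groups, the heads are G#3, C#4, F#4: the pattern moves up a 4th.
G#3 to C#4 spans +5 semitones.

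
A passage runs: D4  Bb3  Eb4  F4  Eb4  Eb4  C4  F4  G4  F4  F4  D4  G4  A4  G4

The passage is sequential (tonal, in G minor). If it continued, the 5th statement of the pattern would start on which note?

A4

Taking 5-note groups, the heads are D4, Eb4, F4: the pattern moves up a 2nd.
Extending the heads up a 2nd: G4 → A4.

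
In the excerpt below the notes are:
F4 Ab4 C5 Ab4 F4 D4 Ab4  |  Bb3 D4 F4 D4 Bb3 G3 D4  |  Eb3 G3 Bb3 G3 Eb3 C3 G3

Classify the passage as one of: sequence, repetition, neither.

Each 7-note cell is the previous one transposed down a 5th.

sequence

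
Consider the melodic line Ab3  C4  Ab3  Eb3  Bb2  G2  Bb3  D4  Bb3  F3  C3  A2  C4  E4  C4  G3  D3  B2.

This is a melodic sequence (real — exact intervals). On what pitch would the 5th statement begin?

With a 6-note motive the entries are Ab3, Bb3, C4, each up a 2nd from the previous.
Extending the heads up a 2nd: D4 → E4.

E4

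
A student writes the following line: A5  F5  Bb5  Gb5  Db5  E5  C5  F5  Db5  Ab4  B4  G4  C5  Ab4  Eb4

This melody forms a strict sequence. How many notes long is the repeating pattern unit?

5

Try groups of 5 (3 cells in 15 notes):
A5 F5 Bb5 Gb5 Db5 | E5 C5 F5 Db5 Ab4 | B4 G4 C5 Ab4 Eb4
Every group is a transposition down a 4th of the one before; no shorter unit works.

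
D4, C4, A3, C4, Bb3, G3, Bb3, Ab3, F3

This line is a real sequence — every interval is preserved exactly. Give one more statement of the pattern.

Taking 3-note groups, the heads are D4, C4, Bb3: the pattern moves down a 2nd.
From Ab3 the exact shape gives Ab3 Gb3 Eb3.

Ab3 Gb3 Eb3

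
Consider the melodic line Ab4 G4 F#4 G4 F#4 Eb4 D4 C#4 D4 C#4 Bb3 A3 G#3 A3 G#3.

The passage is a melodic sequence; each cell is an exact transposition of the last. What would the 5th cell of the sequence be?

C3 B2 A#2 B2 A#2

Taking 5-note groups, the heads are Ab4, Eb4, Bb3: the pattern moves down a 4th.
Continuing the starts: F3 → C3.
From C3 the exact shape gives C3 B2 A#2 B2 A#2.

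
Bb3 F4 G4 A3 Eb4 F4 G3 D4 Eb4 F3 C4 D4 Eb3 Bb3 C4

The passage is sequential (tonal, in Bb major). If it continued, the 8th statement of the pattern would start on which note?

Bb2

The 3-note cells begin on Bb3, A3, G3, F3, Eb3 — each down a 2nd from the last.
Extending the heads down a 2nd: D3 → C3 → Bb2.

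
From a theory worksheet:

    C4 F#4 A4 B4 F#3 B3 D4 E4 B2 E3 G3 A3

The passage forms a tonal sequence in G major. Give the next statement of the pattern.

E2 A2 C3 D3

With a 4-note motive the entries are C4, F#3, B2, each down a 5th from the previous.
From E2 the diatonic shape gives E2 A2 C3 D3.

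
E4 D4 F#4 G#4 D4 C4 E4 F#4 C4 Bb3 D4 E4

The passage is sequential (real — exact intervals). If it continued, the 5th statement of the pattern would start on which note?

With a 4-note motive the entries are E4, D4, C4, each down a 2nd from the previous.
Continuing: Bb3 → Ab3. Statement 5 starts on Ab3.

Ab3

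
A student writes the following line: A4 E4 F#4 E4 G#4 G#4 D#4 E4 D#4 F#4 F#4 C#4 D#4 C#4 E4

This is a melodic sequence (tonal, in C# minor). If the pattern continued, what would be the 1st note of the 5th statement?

Grouping in 5s, the 1st note of each cell is A4, G#4, F#4.
Extending down a 2nd: E4 → D#4.

D#4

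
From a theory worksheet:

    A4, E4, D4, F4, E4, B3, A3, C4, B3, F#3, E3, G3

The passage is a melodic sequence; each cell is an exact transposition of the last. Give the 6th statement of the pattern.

Taking 4-note groups, the heads are A4, E4, B3: the pattern moves down a 4th.
Carrying on: F#3 → C#3 → G#2.
From G#2 the exact shape gives G#2 D#2 C#2 E2.

G#2 D#2 C#2 E2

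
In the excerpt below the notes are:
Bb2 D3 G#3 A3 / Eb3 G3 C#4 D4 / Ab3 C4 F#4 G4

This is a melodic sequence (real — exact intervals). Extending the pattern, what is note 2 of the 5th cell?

Grouping in 4s, the 2nd note of each cell is D3, G3, C4.
Extending up a 4th: F4 → Bb4.

Bb4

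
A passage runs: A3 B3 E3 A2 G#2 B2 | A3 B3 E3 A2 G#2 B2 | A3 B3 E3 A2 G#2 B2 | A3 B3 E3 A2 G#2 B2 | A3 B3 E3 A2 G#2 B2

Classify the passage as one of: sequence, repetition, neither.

Each 6-note cell is identical (A3 B3 E3 A2 G#2 B2), restated at the same pitch.

repetition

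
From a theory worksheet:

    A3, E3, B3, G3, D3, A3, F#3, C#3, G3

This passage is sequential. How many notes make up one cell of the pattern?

9 notes total. Splitting into 3 groups of 3:
A3 E3 B3 | G3 D3 A3 | F#3 C#3 G3
Each cell is the previous one down a 2nd — so the unit is 3 notes.

3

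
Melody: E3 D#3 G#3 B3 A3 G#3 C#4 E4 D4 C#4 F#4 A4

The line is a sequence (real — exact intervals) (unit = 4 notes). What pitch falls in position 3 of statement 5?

Grouping in 4s, the 3rd note of each cell is G#3, C#4, F#4.
Carrying that up a 4th forward: B4 → E5.

E5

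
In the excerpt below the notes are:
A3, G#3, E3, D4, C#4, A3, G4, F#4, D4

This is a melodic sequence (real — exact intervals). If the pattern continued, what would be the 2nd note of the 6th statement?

A5

With 3-note cells, note 2 of each statement runs G#3, C#4, F#4.
Carrying that up a 4th forward: B4 → E5 → A5.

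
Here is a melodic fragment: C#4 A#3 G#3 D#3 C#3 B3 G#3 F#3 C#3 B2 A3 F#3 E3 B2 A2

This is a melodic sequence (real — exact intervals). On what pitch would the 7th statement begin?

Db3

Taking 5-note groups, the heads are C#4, B3, A3: the pattern moves down a 2nd.
Extending the heads down a 2nd: G3 → F3 → Eb3 → Db3.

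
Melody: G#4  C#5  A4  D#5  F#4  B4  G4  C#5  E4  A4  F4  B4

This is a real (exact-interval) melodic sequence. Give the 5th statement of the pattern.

C4 F4 Db4 G4

With a 4-note motive the entries are G#4, F#4, E4, each down a 2nd from the previous.
Extending down a 2nd: D4 → C4.
So cell 5 is C4 F4 Db4 G4.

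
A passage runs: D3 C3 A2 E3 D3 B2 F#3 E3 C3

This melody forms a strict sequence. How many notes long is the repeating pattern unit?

3

Try groups of 3 (3 cells in 9 notes):
D3 C3 A2 | E3 D3 B2 | F#3 E3 C3
That's a consistent up a 2nd shift per cell, and no other grouping gives one.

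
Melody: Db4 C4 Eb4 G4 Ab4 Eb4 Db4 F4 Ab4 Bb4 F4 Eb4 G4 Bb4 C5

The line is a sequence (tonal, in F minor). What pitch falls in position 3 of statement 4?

Ab4

Grouping in 5s, the 3rd note of each cell is Eb4, F4, G4.
Each moves up a 2nd; the next is Ab4.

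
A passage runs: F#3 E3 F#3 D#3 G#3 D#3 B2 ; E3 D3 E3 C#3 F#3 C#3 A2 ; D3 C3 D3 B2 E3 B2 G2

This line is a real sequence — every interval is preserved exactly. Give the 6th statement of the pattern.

With a 7-note motive the entries are F#3, E3, D3, each down a 2nd from the previous.
Extending down a 2nd: C3 → Bb2 → Ab2.
Statement 6 starts on Ab2 and keeps the same exact contour: Ab2 Gb2 Ab2 F2 Bb2 F2 Db2.

Ab2 Gb2 Ab2 F2 Bb2 F2 Db2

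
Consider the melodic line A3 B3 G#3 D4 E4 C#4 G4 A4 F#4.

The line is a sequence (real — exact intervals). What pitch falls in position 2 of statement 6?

C6

With 3-note cells, note 2 of each statement runs B3, E4, A4.
Carrying that up a 4th forward: D5 → G5 → C6.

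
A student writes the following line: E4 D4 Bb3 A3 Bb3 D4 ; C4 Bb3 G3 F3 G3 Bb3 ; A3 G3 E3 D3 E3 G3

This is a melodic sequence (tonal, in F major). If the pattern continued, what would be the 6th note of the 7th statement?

F2

Grouping in 6s, the 6th note of each cell is D4, Bb3, G3.
Each moves down a 3rd. Continuing: E3 → C3 → A2 → F2.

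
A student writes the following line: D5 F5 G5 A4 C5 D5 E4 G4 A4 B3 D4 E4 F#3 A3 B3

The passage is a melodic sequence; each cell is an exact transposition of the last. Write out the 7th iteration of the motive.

G#2 B2 C#3

Unit = 3 notes; the statements start on D5, A4, E4, B3, F#3, moving down a 4th each time.
Continuing the starts: C#3 → G#2.
So cell 7 is G#2 B2 C#3.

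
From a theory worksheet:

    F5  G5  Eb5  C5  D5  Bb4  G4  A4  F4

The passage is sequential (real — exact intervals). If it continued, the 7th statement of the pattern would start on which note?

B2

Taking 3-note groups, the heads are F5, C5, G4: the pattern moves down a 4th.
Continuing: D4 → A3 → E3 → B2. Statement 7 starts on B2.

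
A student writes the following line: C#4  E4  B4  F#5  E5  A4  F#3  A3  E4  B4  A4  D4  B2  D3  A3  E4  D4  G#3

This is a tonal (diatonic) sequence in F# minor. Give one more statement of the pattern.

E2 G#2 D3 A3 G#3 C#3

Taking 6-note groups, the heads are C#4, F#3, B2: the pattern moves down a 5th.
So cell 4 is E2 G#2 D3 A3 G#3 C#3.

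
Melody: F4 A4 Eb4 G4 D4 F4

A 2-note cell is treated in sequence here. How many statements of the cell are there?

6 notes in groups of 2 gives 6/2 = 3 statements.
Starts: F4, Eb4, D4 — each down a 2nd.

3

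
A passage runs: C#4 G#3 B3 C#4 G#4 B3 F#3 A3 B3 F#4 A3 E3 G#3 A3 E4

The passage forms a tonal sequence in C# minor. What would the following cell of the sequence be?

G#3 D#3 F#3 G#3 D#4

Taking 5-note groups, the heads are C#4, B3, A3: the pattern moves down a 2nd.
Statement 4 starts on G#3 and keeps the same diatonic contour: G#3 D#3 F#3 G#3 D#4.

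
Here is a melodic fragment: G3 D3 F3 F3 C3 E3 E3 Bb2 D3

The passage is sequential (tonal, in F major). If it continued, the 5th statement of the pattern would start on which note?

C3

Taking 3-note groups, the heads are G3, F3, E3: the pattern moves down a 2nd.
Extending the heads down a 2nd: D3 → C3.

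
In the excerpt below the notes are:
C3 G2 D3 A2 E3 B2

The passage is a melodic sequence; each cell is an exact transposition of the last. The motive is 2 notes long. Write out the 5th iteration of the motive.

Unit = 2 notes; the statements start on C3, D3, E3, moving up a 2nd each time.
Carrying on: F#3 → G#3.
Statement 5 starts on G#3 and keeps the same exact contour: G#3 D#3.

G#3 D#3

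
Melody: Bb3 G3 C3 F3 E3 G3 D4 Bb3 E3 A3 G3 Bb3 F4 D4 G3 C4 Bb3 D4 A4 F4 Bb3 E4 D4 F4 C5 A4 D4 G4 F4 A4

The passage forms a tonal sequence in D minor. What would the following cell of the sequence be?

E5 C5 F4 Bb4 A4 C5

With a 6-note motive the entries are Bb3, D4, F4, A4, C5, each up a 3rd from the previous.
From E5 the diatonic shape gives E5 C5 F4 Bb4 A4 C5.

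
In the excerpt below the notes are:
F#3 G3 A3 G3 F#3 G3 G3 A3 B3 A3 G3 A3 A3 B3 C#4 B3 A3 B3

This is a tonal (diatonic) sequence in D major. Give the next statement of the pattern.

B3 C#4 D4 C#4 B3 C#4

The 6-note cells begin on F#3, G3, A3 — each up a 2nd from the last.
From B3 the diatonic shape gives B3 C#4 D4 C#4 B3 C#4.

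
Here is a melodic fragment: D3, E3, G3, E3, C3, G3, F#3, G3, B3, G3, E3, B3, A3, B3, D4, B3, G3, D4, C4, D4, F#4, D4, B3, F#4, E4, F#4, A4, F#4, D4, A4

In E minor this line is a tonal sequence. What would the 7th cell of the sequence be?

B4 C5 E5 C5 A4 E5

Taking 6-note groups, the heads are D3, F#3, A3, C4, E4: the pattern moves up a 3rd.
Carrying on: G4 → B4.
Statement 7 starts on B4 and keeps the same diatonic contour: B4 C5 E5 C5 A4 E5.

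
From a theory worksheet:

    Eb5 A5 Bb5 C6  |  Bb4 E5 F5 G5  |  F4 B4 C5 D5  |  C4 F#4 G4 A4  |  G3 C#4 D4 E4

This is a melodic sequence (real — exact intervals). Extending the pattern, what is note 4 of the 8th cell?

Grouping in 4s, the 4th note of each cell is C6, G5, D5, A4, E4.
Extending down a 4th: B3 → F#3 → C#3.

C#3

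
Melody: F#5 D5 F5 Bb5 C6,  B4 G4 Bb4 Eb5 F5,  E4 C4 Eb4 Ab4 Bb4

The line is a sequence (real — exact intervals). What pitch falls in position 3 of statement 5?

Db3

With 5-note cells, note 3 of each statement runs F5, Bb4, Eb4.
Carrying that down a 5th forward: Ab3 → Db3.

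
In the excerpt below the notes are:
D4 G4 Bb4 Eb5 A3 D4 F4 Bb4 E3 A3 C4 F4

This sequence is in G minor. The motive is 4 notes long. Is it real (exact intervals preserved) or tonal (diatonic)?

real

Each cell has the same semitone pattern (5, 3, 5) — intervals are preserved exactly.
And E3 lies outside G minor, so the sequence is real rather than tonal.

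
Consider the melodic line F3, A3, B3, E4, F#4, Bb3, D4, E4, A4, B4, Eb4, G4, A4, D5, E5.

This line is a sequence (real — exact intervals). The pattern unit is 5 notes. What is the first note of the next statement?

Ab4

With a 5-note motive the entries are F3, Bb3, Eb4, each up a 4th from the previous.
One more step up a 4th gives Ab4.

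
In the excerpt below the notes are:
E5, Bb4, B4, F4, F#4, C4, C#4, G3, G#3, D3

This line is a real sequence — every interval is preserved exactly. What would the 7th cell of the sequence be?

Unit = 2 notes; the statements start on E5, B4, F#4, C#4, G#3, moving down a 4th each time.
Extending down a 4th: D#3 → A#2.
Statement 7 starts on A#2 and keeps the same exact contour: A#2 E2.

A#2 E2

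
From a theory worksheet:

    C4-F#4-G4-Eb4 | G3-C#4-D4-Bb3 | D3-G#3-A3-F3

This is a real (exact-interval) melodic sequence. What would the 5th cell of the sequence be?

The 4-note cells begin on C4, G3, D3 — each down a 4th from the last.
Continuing the starts: A2 → E2.
So cell 5 is E2 A#2 B2 G2.

E2 A#2 B2 G2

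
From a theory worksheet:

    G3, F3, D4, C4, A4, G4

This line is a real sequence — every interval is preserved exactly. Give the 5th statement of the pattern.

B5 A5

The 2-note cells begin on G3, D4, A4 — each up a 5th from the last.
Extending up a 5th: E5 → B5.
So cell 5 is B5 A5.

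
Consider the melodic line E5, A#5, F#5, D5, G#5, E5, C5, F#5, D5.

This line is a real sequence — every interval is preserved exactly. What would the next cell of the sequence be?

Bb4 E5 C5

With a 3-note motive the entries are E5, D5, C5, each down a 2nd from the previous.
So cell 4 is Bb4 E5 C5.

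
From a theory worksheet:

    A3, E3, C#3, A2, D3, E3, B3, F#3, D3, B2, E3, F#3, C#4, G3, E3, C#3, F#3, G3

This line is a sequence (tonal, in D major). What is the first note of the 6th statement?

F#4

With a 6-note motive the entries are A3, B3, C#4, each up a 2nd from the previous.
Continuing: D4 → E4 → F#4. Statement 6 starts on F#4.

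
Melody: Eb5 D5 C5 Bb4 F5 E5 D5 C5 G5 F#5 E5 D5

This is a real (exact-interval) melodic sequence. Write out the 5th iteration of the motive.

B5 A#5 G#5 F#5

Taking 4-note groups, the heads are Eb5, F5, G5: the pattern moves up a 2nd.
Extending up a 2nd: A5 → B5.
So cell 5 is B5 A#5 G#5 F#5.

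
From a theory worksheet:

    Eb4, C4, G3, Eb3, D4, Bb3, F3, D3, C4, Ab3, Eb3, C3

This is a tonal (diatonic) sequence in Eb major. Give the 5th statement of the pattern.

The 4-note cells begin on Eb4, D4, C4 — each down a 2nd from the last.
Continuing the starts: Bb3 → Ab3.
Statement 5 starts on Ab3 and keeps the same diatonic contour: Ab3 F3 C3 Ab2.

Ab3 F3 C3 Ab2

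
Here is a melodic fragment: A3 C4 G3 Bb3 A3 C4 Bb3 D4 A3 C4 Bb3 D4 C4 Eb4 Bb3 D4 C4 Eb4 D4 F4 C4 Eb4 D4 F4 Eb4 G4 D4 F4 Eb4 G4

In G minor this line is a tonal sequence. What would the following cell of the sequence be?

With a 6-note motive the entries are A3, Bb3, C4, D4, Eb4, each up a 2nd from the previous.
Statement 6 starts on F4 and keeps the same diatonic contour: F4 A4 Eb4 G4 F4 A4.

F4 A4 Eb4 G4 F4 A4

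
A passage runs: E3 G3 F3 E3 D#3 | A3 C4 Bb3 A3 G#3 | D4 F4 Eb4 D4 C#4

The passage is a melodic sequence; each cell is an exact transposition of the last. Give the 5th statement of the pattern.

C5 Eb5 Db5 C5 B4

Unit = 5 notes; the statements start on E3, A3, D4, moving up a 4th each time.
Continuing the starts: G4 → C5.
Statement 5 starts on C5 and keeps the same exact contour: C5 Eb5 Db5 C5 B4.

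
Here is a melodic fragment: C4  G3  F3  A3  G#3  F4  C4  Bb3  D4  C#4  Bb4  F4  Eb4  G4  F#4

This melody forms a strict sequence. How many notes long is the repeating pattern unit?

Try groups of 5 (3 cells in 15 notes):
C4 G3 F3 A3 G#3 | F4 C4 Bb3 D4 C#4 | Bb4 F4 Eb4 G4 F#4
Every group is a transposition up a 4th of the one before; no shorter unit works.

5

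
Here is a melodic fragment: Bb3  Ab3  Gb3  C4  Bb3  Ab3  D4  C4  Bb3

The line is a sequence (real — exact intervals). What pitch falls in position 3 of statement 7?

F#4

The unit is 3 notes. Position-3 pitches of the 3 shown cells: Gb3, Ab3, Bb3.
Each moves up a 2nd. Continuing: C4 → D4 → E4 → F#4.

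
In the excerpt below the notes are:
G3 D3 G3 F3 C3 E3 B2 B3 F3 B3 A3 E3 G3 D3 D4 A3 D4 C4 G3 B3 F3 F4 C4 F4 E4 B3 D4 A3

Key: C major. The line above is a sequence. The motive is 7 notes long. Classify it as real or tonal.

Every note is diatonic to C major.
Cell 1 has -5 semitones from note 1 to 2, but cell 2 has -6 — the interval quality changes while the contour stays the same, which is the hallmark of a tonal sequence.

tonal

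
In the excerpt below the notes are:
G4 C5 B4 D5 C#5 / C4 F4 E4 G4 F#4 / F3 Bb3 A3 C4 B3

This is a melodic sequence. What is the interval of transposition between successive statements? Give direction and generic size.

down a 5th

Taking 5-note groups, the heads are G4, C4, F3: the pattern moves down a 5th.
G4 to C4 is down a 5th.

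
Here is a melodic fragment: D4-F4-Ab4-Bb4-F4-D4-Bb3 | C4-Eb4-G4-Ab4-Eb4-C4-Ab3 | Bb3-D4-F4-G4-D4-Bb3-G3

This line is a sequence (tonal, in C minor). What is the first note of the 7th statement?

Eb3

Taking 7-note groups, the heads are D4, C4, Bb3: the pattern moves down a 2nd.
Continuing: Ab3 → G3 → F3 → Eb3. Statement 7 starts on Eb3.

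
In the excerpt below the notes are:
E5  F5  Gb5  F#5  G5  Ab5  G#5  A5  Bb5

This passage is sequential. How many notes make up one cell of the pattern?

3

9 notes total. Splitting into 3 groups of 3:
E5 F5 Gb5 | F#5 G5 Ab5 | G#5 A5 Bb5
Each cell is the previous one up a 2nd — so the unit is 3 notes.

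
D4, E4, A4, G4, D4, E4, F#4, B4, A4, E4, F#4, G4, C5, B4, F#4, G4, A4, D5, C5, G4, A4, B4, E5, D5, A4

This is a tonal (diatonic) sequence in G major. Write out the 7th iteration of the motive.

Taking 5-note groups, the heads are D4, E4, F#4, G4, A4: the pattern moves up a 2nd.
Carrying on: B4 → C5.
So cell 7 is C5 D5 G5 F#5 C5.

C5 D5 G5 F#5 C5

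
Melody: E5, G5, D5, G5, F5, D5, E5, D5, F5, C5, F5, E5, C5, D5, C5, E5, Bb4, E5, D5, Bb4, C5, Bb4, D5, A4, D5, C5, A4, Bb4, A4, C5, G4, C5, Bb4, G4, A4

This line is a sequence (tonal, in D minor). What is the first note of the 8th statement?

E4

Taking 7-note groups, the heads are E5, D5, C5, Bb4, A4: the pattern moves down a 2nd.
Extending the heads down a 2nd: G4 → F4 → E4.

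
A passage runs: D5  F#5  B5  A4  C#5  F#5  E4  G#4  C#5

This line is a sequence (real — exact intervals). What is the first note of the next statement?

B3

Unit = 3 notes; the statements start on D5, A4, E4, moving down a 4th each time.
One more step down a 4th gives B3.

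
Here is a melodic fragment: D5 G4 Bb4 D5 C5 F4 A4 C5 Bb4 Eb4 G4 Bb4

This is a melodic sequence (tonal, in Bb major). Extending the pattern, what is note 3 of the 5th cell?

Grouping in 4s, the 3rd note of each cell is Bb4, A4, G4.
Each moves down a 2nd. Continuing: F4 → Eb4.

Eb4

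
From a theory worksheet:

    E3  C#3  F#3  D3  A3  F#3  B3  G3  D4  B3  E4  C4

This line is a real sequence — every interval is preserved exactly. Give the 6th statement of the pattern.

Unit = 4 notes; the statements start on E3, A3, D4, moving up a 4th each time.
Extending up a 4th: G4 → C5 → F5.
So cell 6 is F5 D5 G5 Eb5.

F5 D5 G5 Eb5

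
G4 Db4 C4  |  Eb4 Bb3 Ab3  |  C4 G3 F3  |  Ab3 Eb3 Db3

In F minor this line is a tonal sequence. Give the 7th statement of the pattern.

Unit = 3 notes; the statements start on G4, Eb4, C4, Ab3, moving down a 3rd each time.
Carrying on: F3 → Db3 → Bb2.
From Bb2 the diatonic shape gives Bb2 F2 Eb2.

Bb2 F2 Eb2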